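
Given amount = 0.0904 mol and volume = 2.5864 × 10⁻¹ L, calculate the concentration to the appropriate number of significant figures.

concentration = 0.0904 mol ÷ 2.5864 × 10⁻¹ L = 0.349520569131… mol/L.
0.0904 has 3 significant figures; 2.5864 × 10⁻¹ has 5.
Division/multiplication keeps the fewest: 3 significant figures.
Rounded: 0.350 mol/L.

0.350 mol/L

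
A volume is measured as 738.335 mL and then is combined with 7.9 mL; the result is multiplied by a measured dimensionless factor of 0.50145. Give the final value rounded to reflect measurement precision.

738.335 mL + 7.9 mL = 746.235 mL; the sum is limited to 1 decimal place (4 s.f.).
Carrying full precision, 746.235 × 0.50145 = 374.19954075 mL; 0.50145 has 5 s.f., so the result keeps min(4, 5) = 4 s.f.
Rounded to 4 significant figures: 374.2 mL.

374.2 mL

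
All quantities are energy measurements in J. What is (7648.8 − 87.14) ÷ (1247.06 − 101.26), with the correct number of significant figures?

7648.8 − 87.14 = 7561.66, limited to 1 d.p. → 5 s.f.; 1247.06 − 101.26 = 1145.80, limited to 2 d.p. → 6 s.f.
Carrying full precision, 7561.66 ÷ 1145.80 = 6.59945889335…; keep min(5, 6) = 5 s.f.
Rounded to 5 significant figures: 6.5995.

6.5995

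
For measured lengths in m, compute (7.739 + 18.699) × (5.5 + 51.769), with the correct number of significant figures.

7.739 + 18.699 = 26.438, limited to 3 d.p. → 5 s.f.; 5.5 + 51.769 = 57.269, limited to 1 d.p. → 3 s.f.
Carrying full precision, 26.438 × 57.269 = 1514.077822; keep min(5, 3) = 3 s.f.
Rounded to 3 significant figures: 1.51 × 10³ m².

1.51 × 10³ m²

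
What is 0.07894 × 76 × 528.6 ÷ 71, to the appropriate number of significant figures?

0.07894 × 76 × 528.6 ÷ 71 = 44.6662532958…
Multiplication/division keeps the fewest significant figures: 0.07894 → 4 s.f., 76 → 2 s.f., 528.6 → 4 s.f., 71 → 2 s.f.; limit is 2.
Rounded to 2 significant figures: 45.

45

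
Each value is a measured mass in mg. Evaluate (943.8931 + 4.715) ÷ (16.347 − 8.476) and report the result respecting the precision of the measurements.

943.8931 + 4.715 = 948.6081, limited to 3 d.p. → 6 s.f.; 16.347 − 8.476 = 7.871, limited to 3 d.p. → 4 s.f.
Carrying full precision, 948.6081 ÷ 7.871 = 120.519387625…; keep min(6, 4) = 4 s.f.
Rounded to 4 significant figures: 120.5.

120.5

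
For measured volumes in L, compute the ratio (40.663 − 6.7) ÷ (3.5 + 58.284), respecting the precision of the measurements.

40.663 − 6.7 = 33.963, limited to 1 d.p. → 3 s.f.; 3.5 + 58.284 = 61.784, limited to 1 d.p. → 3 s.f.
Carrying full precision, 33.963 ÷ 61.784 = 0.549705425353…; keep min(3, 3) = 3 s.f.
Rounded to 3 significant figures: 0.550.

0.550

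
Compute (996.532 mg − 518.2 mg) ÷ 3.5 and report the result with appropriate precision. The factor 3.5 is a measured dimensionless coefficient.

996.532 mg − 518.2 mg = 478.332 mg; the difference is limited to 1 decimal place (4 s.f.).
Carrying full precision, 478.332 ÷ 3.5 = 136.666285714… mg; 3.5 has 2 s.f., so the result keeps min(4, 2) = 2 s.f.
Rounded to 2 significant figures: 1.4 × 10² mg.

1.4 × 10² mg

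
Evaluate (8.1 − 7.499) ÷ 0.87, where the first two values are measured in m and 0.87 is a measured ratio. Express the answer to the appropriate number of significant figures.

8.1 m − 7.499 m = 0.601 m; the difference is limited to 1 decimal place (1 s.f.).
Carrying full precision, 0.601 ÷ 0.87 = 0.690804597701… m; 0.87 has 2 s.f., so the result keeps min(1, 2) = 1 s.f.
Rounded to 1 significant figure: 0.7 m.

0.7 m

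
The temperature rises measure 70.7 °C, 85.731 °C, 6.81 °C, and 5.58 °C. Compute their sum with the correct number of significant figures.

70.7 °C + 85.731 °C + 6.81 °C + 5.58 °C = 168.821 °C.
Addition/subtraction keeps the fewest decimal places: 70.7 → 1 decimal place, 85.731 → 3 decimal places, 6.81 → 2 decimal places, 5.58 → 2 decimal places; limit is 1.
Rounded to 1 decimal place: 168.8 °C.

168.8 °C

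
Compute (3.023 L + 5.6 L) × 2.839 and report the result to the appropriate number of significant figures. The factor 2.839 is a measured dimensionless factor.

24 L

3.023 L + 5.6 L = 8.623 L; the sum is limited to 1 decimal place (2 s.f.).
Carrying full precision, 8.623 × 2.839 = 24.480697 L; 2.839 has 4 s.f., so the result keeps min(2, 4) = 2 s.f.
Rounded to 2 significant figures: 24 L.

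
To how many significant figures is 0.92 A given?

2

0.92: leading zeros are not significant.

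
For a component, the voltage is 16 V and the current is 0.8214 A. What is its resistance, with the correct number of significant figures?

19 Ω

resistance = 16 V ÷ 0.8214 A = 19.4789383979… Ω.
16 has 2 significant figures; 0.8214 has 4.
Division/multiplication keeps the fewest: 2 significant figures.
Rounded: 19 Ω.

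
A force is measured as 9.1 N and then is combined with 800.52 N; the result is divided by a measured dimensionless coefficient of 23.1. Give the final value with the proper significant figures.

35.0 N

9.1 N + 800.52 N = 809.62 N; the sum is limited to 1 decimal place (4 s.f.).
Carrying full precision, 809.62 ÷ 23.1 = 35.0484848485… N; 23.1 has 3 s.f., so the result keeps min(4, 3) = 3 s.f.
Rounded to 3 significant figures: 35.0 N.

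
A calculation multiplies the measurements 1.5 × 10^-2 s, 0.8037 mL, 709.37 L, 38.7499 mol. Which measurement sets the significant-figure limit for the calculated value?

1.5 × 10^-2 s → 2 s.f.; 0.8037 mL → 4 s.f.; 709.37 L → 5 s.f.; 38.7499 mol → 6 s.f.
The fewest is 2 significant figures, from 1.5 × 10^-2 s.

1.5 × 10^-2 s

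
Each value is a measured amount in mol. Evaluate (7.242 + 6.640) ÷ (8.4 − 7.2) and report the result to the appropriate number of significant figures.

7.242 + 6.640 = 13.882, limited to 3 d.p. → 5 s.f.; 8.4 − 7.2 = 1.2, limited to 1 d.p. → 2 s.f.
Carrying full precision, 13.882 ÷ 1.2 = 11.5683333333…; keep min(5, 2) = 2 s.f.
Rounded to 2 significant figures: 12.

12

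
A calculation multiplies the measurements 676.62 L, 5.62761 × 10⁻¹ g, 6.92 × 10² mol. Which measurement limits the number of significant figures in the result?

6.92 × 10² mol

676.62 L → 5 s.f.; 5.62761 × 10⁻¹ g → 6 s.f.; 6.92 × 10² mol → 3 s.f.
The fewest is 3 significant figures, from 6.92 × 10² mol.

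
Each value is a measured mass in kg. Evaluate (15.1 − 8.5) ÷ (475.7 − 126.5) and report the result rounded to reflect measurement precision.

15.1 − 8.5 = 6.6, limited to 1 d.p. → 2 s.f.; 475.7 − 126.5 = 349.2, limited to 1 d.p. → 4 s.f.
Carrying full precision, 6.6 ÷ 349.2 = 0.0189003436426…; keep min(2, 4) = 2 s.f.
Rounded to 2 significant figures: 0.019.

0.019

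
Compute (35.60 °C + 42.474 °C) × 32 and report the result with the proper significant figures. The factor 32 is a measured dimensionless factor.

2.5 × 10³ °C

35.60 °C + 42.474 °C = 78.074 °C; the sum is limited to 2 decimal places (4 s.f.).
Carrying full precision, 78.074 × 32 = 2498.368 °C; 32 has 2 s.f., so the result keeps min(4, 2) = 2 s.f.
Rounded to 2 significant figures: 2.5 × 10³ °C.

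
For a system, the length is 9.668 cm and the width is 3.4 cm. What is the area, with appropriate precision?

area = 9.668 cm × 3.4 cm = 32.8712 cm².
9.668 has 4 significant figures; 3.4 has 2.
Division/multiplication keeps the fewest: 2 significant figures.
Rounded: 33 cm².

33 cm²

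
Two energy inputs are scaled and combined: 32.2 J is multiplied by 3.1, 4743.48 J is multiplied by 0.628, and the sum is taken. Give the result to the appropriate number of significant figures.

32.2 × 3.1 = 99.82 → 1.0 × 10^2 J (2 s.f., last digit at the 10^1 place).
4743.48 × 0.628 = 2978.90544 → 2.98 × 10^3 J (3 s.f., last digit at the 10^1 place).
Sum: 3078.72544 J; keep the coarser place, 10^1.
Result: 3.08 × 10^3 J.

3.08 × 10^3 J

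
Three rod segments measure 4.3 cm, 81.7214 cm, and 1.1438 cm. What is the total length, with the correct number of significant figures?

4.3 cm + 81.7214 cm + 1.1438 cm = 87.1652 cm.
Addition/subtraction keeps the fewest decimal places: 4.3 → 1 decimal place, 81.7214 → 4 decimal places, 1.1438 → 4 decimal places; limit is 1.
Rounded to 1 decimal place: 87.2 cm.

87.2 cm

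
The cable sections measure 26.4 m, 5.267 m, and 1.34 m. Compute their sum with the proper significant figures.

26.4 m + 5.267 m + 1.34 m = 33.007 m.
Addition/subtraction keeps the fewest decimal places: 26.4 → 1 decimal place, 5.267 → 3 decimal places, 1.34 → 2 decimal places; limit is 1.
Rounded to 1 decimal place: 33.0 m.

33.0 m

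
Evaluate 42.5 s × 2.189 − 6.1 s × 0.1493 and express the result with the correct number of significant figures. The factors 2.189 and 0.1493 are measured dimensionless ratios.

42.5 × 2.189 = 93.0325 → 93.0 s (3 s.f., last digit at the 10^-1 place).
6.1 × 0.1493 = 0.91073 → 0.91 s (2 s.f., last digit at the 10^-2 place).
Difference: 92.12177 s; keep the coarser place, 10^-1.
Result: 92.1 s.

92.1 s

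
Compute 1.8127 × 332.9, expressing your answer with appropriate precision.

603.4

1.8127 × 332.9 = 603.44783
Multiplication/division keeps the fewest significant figures: 1.8127 → 5 s.f., 332.9 → 4 s.f.; limit is 4.
Rounded to 4 significant figures: 603.4.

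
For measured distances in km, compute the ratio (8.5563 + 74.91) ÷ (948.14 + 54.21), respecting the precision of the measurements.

8.5563 + 74.91 = 83.4663, limited to 2 d.p. → 4 s.f.; 948.14 + 54.21 = 1002.35, limited to 2 d.p. → 6 s.f.
Carrying full precision, 83.4663 ÷ 1002.35 = 0.083270614057…; keep min(4, 6) = 4 s.f.
Rounded to 4 significant figures: 0.08327.

0.08327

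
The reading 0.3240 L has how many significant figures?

4

0.3240: leading zeros are not significant; trailing zeros after a decimal point are significant.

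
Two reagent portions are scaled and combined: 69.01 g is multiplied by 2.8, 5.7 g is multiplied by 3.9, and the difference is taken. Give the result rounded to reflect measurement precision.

69.01 × 2.8 = 193.228 → 1.9 × 10^2 g (2 s.f., last digit at the 10^1 place).
5.7 × 3.9 = 22.23 → 22 g (2 s.f., last digit at the 10^0 place).
Difference: 170.998 g; keep the coarser place, 10^1.
Result: 1.7 × 10^2 g.

1.7 × 10^2 g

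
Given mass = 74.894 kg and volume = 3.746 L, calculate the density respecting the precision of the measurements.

19.99 kg/L

density = 74.894 kg ÷ 3.746 L = 19.9930592632… kg/L.
74.894 has 5 significant figures; 3.746 has 4.
Division/multiplication keeps the fewest: 4 significant figures.
Rounded: 19.99 kg/L.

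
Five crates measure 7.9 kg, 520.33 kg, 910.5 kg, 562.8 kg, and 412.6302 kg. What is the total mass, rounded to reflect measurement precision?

2414.2 kg

7.9 kg + 520.33 kg + 910.5 kg + 562.8 kg + 412.6302 kg = 2414.1602 kg.
Addition/subtraction keeps the fewest decimal places: 7.9 → 1 decimal place, 520.33 → 2 decimal places, 910.5 → 1 decimal place, 562.8 → 1 decimal place, 412.6302 → 4 decimal places; limit is 1.
Rounded to 1 decimal place: 2414.2 kg.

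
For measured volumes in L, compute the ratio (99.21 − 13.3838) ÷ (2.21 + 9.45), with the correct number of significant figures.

7.361

99.21 − 13.3838 = 85.8262, limited to 2 d.p. → 4 s.f.; 2.21 + 9.45 = 11.66, limited to 2 d.p. → 4 s.f.
Carrying full precision, 85.8262 ÷ 11.66 = 7.36073756432…; keep min(4, 4) = 4 s.f.
Rounded to 4 significant figures: 7.361.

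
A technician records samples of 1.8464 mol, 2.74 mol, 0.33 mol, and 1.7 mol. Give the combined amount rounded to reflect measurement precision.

6.6 mol

1.8464 mol + 2.74 mol + 0.33 mol + 1.7 mol = 6.6164 mol.
Addition/subtraction keeps the fewest decimal places: 1.8464 → 4 decimal places, 2.74 → 2 decimal places, 0.33 → 2 decimal places, 1.7 → 1 decimal place; limit is 1.
Rounded to 1 decimal place: 6.6 mol.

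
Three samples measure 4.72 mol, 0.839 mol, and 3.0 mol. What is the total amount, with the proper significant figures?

4.72 mol + 0.839 mol + 3.0 mol = 8.559 mol.
Addition/subtraction keeps the fewest decimal places: 4.72 → 2 decimal places, 0.839 → 3 decimal places, 3.0 → 1 decimal place; limit is 1.
Rounded to 1 decimal place: 8.6 mol.

8.6 mol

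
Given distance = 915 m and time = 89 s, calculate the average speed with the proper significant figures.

average speed = 915 m ÷ 89 s = 10.2808988764… m/s.
915 has 3 significant figures; 89 has 2.
Division/multiplication keeps the fewest: 2 significant figures.
Rounded: 10. m/s.

10. m/s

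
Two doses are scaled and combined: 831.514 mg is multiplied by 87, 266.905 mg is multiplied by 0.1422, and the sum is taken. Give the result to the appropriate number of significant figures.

7.2 × 10^4 mg

831.514 × 87 = 72341.718 → 7.2 × 10^4 mg (2 s.f., last digit at the 10^3 place).
266.905 × 0.1422 = 37.953891 → 37.95 mg (4 s.f., last digit at the 10^-2 place).
Sum: 72379.671891 mg; keep the coarser place, 10^3.
Result: 7.2 × 10^4 mg.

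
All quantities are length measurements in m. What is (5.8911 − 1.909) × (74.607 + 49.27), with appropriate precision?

5.8911 − 1.909 = 3.9821, limited to 3 d.p. → 4 s.f.; 74.607 + 49.27 = 123.877, limited to 2 d.p. → 5 s.f.
Carrying full precision, 3.9821 × 123.877 = 493.2906017; keep min(4, 5) = 4 s.f.
Rounded to 4 significant figures: 493.3 m².

493.3 m²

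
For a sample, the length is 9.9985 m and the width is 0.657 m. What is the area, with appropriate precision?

6.57 m²

area = 9.9985 m × 0.657 m = 6.5690145 m².
9.9985 has 5 significant figures; 0.657 has 3.
Division/multiplication keeps the fewest: 3 significant figures.
Rounded: 6.57 m².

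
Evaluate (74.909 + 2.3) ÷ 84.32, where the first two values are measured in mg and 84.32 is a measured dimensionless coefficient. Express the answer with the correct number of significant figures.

74.909 mg + 2.3 mg = 77.209 mg; the sum is limited to 1 decimal place (3 s.f.).
Carrying full precision, 77.209 ÷ 84.32 = 0.915666508539… mg; 84.32 has 4 s.f., so the result keeps min(3, 4) = 3 s.f.
Rounded to 3 significant figures: 0.916 mg.

0.916 mg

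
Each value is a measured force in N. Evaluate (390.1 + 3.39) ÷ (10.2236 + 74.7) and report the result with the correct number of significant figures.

390.1 + 3.39 = 393.49, limited to 1 d.p. → 4 s.f.; 10.2236 + 74.7 = 84.9236, limited to 1 d.p. → 3 s.f.
Carrying full precision, 393.49 ÷ 84.9236 = 4.63345877942…; keep min(4, 3) = 3 s.f.
Rounded to 3 significant figures: 4.63.

4.63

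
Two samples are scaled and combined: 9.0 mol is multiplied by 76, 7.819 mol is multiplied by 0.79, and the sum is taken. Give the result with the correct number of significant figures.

6.9 × 10² mol

9.0 × 76 = 684 → 6.8 × 10² mol (2 s.f., last digit at the 10^1 place).
7.819 × 0.79 = 6.17701 → 6.2 mol (2 s.f., last digit at the 10^-1 place).
Sum: 690.17701 mol; keep the coarser place, 10^1.
Result: 6.9 × 10² mol.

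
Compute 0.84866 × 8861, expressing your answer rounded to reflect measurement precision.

0.84866 × 8861 = 7519.97626
Multiplication/division keeps the fewest significant figures: 0.84866 → 5 s.f., 8861 → 4 s.f.; limit is 4.
Rounded to 4 significant figures: 7.520 × 10³.

7.520 × 10³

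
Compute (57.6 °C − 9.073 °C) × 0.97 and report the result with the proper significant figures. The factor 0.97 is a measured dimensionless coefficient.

47 °C

57.6 °C − 9.073 °C = 48.527 °C; the difference is limited to 1 decimal place (3 s.f.).
Carrying full precision, 48.527 × 0.97 = 47.07119 °C; 0.97 has 2 s.f., so the result keeps min(3, 2) = 2 s.f.
Rounded to 2 significant figures: 47 °C.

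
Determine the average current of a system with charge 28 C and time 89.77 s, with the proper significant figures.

0.31 A

average current = 28 C ÷ 89.77 s = 0.31190820987… A.
28 has 2 significant figures; 89.77 has 4.
Division/multiplication keeps the fewest: 2 significant figures.
Rounded: 0.31 A.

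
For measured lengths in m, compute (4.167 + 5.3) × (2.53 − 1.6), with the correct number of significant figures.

4.167 + 5.3 = 9.467, limited to 1 d.p. → 2 s.f.; 2.53 − 1.6 = 0.93, limited to 1 d.p. → 1 s.f.
Carrying full precision, 9.467 × 0.93 = 8.80431; keep min(2, 1) = 1 s.f.
Rounded to 1 significant figure: 9 m².

9 m²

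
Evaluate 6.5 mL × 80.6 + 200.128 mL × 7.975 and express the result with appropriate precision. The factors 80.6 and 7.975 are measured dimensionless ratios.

2.12 × 10^3 mL

6.5 × 80.6 = 523.9 → 5.2 × 10^2 mL (2 s.f., last digit at the 10^1 place).
200.128 × 7.975 = 1596.0208 → 1596 mL (4 s.f., last digit at the 10^0 place).
Sum: 2119.9208 mL; keep the coarser place, 10^1.
Result: 2.12 × 10^3 mL.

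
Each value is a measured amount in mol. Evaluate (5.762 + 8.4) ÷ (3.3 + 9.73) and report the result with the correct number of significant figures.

5.762 + 8.4 = 14.162, limited to 1 d.p. → 3 s.f.; 3.3 + 9.73 = 13.03, limited to 1 d.p. → 3 s.f.
Carrying full precision, 14.162 ÷ 13.03 = 1.08687643899…; keep min(3, 3) = 3 s.f.
Rounded to 3 significant figures: 1.09.

1.09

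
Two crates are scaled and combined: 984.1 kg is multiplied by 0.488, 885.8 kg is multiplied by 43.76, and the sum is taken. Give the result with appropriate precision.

3.924 × 10^4 kg

984.1 × 0.488 = 480.2408 → 480. kg (3 s.f., last digit at the 10^0 place).
885.8 × 43.76 = 38762.608 → 3.876 × 10^4 kg (4 s.f., last digit at the 10^1 place).
Sum: 39242.8488 kg; keep the coarser place, 10^1.
Result: 3.924 × 10^4 kg.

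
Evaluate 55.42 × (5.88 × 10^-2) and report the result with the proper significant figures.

55.42 × (5.88 × 10^-2) = 3.258696
Multiplication/division keeps the fewest significant figures: 55.42 → 4 s.f., 5.88 × 10^-2 → 3 s.f.; limit is 3.
Rounded to 3 significant figures: 3.26.

3.26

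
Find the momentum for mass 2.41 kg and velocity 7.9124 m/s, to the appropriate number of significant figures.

momentum = 2.41 kg × 7.9124 m/s = 19.068884 kg·m/s.
2.41 has 3 significant figures; 7.9124 has 5.
Division/multiplication keeps the fewest: 3 significant figures.
Rounded: 19.1 kg·m/s.

19.1 kg·m/s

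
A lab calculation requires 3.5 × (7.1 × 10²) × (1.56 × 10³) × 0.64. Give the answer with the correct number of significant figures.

3.5 × (7.1 × 10²) × (1.56 × 10³) × 0.64 = 2481024
Multiplication/division keeps the fewest significant figures: 3.5 → 2 s.f., 7.1 × 10² → 2 s.f., 1.56 × 10³ → 3 s.f., 0.64 → 2 s.f.; limit is 2.
Rounded to 2 significant figures: 2.5 × 10⁶.

2.5 × 10⁶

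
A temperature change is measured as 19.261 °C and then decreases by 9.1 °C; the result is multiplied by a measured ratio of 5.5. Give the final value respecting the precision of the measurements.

19.261 °C − 9.1 °C = 10.161 °C; the difference is limited to 1 decimal place (3 s.f.).
Carrying full precision, 10.161 × 5.5 = 55.8855 °C; 5.5 has 2 s.f., so the result keeps min(3, 2) = 2 s.f.
Rounded to 2 significant figures: 56 °C.

56 °C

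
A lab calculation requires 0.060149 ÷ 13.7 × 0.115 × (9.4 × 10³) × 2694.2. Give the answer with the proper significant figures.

1.3 × 10⁴

0.060149 ÷ 13.7 × 0.115 × (9.4 × 10³) × 2694.2 = 12786.8440949…
Multiplication/division keeps the fewest significant figures: 0.060149 → 5 s.f., 13.7 → 3 s.f., 0.115 → 3 s.f., 9.4 × 10³ → 2 s.f., 2694.2 → 5 s.f.; limit is 2.
Rounded to 2 significant figures: 1.3 × 10⁴.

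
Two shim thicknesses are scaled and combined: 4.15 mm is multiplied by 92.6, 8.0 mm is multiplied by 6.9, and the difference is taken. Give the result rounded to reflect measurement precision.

329 mm

4.15 × 92.6 = 384.29 → 384 mm (3 s.f., last digit at the 10^0 place).
8.0 × 6.9 = 55.2 → 55 mm (2 s.f., last digit at the 10^0 place).
Difference: 329.09 mm; keep the coarser place, 10^0.
Result: 329 mm.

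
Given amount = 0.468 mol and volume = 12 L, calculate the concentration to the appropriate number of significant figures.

0.039 mol/L

concentration = 0.468 mol ÷ 12 L = 0.039 mol/L.
0.468 has 3 significant figures; 12 has 2.
Division/multiplication keeps the fewest: 2 significant figures.
Rounded: 0.039 mol/L.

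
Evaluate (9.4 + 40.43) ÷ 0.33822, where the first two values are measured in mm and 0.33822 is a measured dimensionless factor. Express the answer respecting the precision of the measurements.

9.4 mm + 40.43 mm = 49.83 mm; the sum is limited to 1 decimal place (3 s.f.).
Carrying full precision, 49.83 ÷ 0.33822 = 147.330140145… mm; 0.33822 has 5 s.f., so the result keeps min(3, 5) = 3 s.f.
Rounded to 3 significant figures: 1.47 × 10^2 mm.

1.47 × 10^2 mm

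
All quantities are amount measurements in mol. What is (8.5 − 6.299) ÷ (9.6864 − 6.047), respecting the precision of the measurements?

0.60

8.5 − 6.299 = 2.201, limited to 1 d.p. → 2 s.f.; 9.6864 − 6.047 = 3.6394, limited to 3 d.p. → 4 s.f.
Carrying full precision, 2.201 ÷ 3.6394 = 0.604770017036…; keep min(2, 4) = 2 s.f.
Rounded to 2 significant figures: 0.60.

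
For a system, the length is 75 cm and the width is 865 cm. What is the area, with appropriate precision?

6.5 × 10^4 cm²

area = 75 cm × 865 cm = 64875 cm².
75 has 2 significant figures; 865 has 3.
Division/multiplication keeps the fewest: 2 significant figures.
Rounded: 6.5 × 10^4 cm².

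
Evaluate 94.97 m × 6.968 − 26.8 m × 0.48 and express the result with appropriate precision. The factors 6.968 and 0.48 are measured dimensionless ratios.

94.97 × 6.968 = 661.75096 → 661.8 m (4 s.f., last digit at the 10^-1 place).
26.8 × 0.48 = 12.864 → 13 m (2 s.f., last digit at the 10^0 place).
Difference: 648.88696 m; keep the coarser place, 10^0.
Result: 649 m.

649 m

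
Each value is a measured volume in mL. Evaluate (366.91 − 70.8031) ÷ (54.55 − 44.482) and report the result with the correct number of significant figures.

29.41

366.91 − 70.8031 = 296.1069, limited to 2 d.p. → 5 s.f.; 54.55 − 44.482 = 10.068, limited to 2 d.p. → 4 s.f.
Carrying full precision, 296.1069 ÷ 10.068 = 29.4106972586…; keep min(5, 4) = 4 s.f.
Rounded to 4 significant figures: 29.41.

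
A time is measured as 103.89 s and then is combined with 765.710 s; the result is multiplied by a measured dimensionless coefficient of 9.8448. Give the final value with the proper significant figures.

103.89 s + 765.710 s = 869.600 s; the sum is limited to 2 decimal places (5 s.f.).
Carrying full precision, 869.600 × 9.8448 = 8561.03808 s; 9.8448 has 5 s.f., so the result keeps min(5, 5) = 5 s.f.
Rounded to 5 significant figures: 8561.0 s.

8561.0 s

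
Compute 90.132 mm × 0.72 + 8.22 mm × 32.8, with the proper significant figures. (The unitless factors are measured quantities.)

90.132 × 0.72 = 64.89504 → 65 mm (2 s.f., last digit at the 10^0 place).
8.22 × 32.8 = 269.616 → 2.70 × 10^2 mm (3 s.f., last digit at the 10^0 place).
Sum: 334.51104 mm; keep the coarser place, 10^0.
Result: 335 mm.

335 mm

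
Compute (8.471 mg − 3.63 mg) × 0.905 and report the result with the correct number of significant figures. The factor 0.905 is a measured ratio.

8.471 mg − 3.63 mg = 4.841 mg; the difference is limited to 2 decimal places (3 s.f.).
Carrying full precision, 4.841 × 0.905 = 4.381105 mg; 0.905 has 3 s.f., so the result keeps min(3, 3) = 3 s.f.
Rounded to 3 significant figures: 4.38 mg.

4.38 mg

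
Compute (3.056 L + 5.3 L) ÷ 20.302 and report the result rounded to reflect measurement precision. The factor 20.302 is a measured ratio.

3.056 L + 5.3 L = 8.356 L; the sum is limited to 1 decimal place (2 s.f.).
Carrying full precision, 8.356 ÷ 20.302 = 0.411585065511… L; 20.302 has 5 s.f., so the result keeps min(2, 5) = 2 s.f.
Rounded to 2 significant figures: 0.41 L.

0.41 L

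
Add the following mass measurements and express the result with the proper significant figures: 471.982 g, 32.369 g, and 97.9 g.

471.982 g + 32.369 g + 97.9 g = 602.251 g.
Addition/subtraction keeps the fewest decimal places: 471.982 → 3 decimal places, 32.369 → 3 decimal places, 97.9 → 1 decimal place; limit is 1.
Rounded to 1 decimal place: 602.3 g.

602.3 g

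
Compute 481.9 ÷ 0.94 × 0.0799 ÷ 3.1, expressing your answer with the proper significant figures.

13

481.9 ÷ 0.94 × 0.0799 ÷ 3.1 = 13.2133870968…
Multiplication/division keeps the fewest significant figures: 481.9 → 4 s.f., 0.94 → 2 s.f., 0.0799 → 3 s.f., 3.1 → 2 s.f.; limit is 2.
Rounded to 2 significant figures: 13.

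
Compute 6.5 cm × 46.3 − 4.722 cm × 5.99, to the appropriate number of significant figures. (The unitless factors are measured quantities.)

2.7 × 10^2 cm

6.5 × 46.3 = 300.95 → 3.0 × 10^2 cm (2 s.f., last digit at the 10^1 place).
4.722 × 5.99 = 28.28478 → 28.3 cm (3 s.f., last digit at the 10^-1 place).
Difference: 272.66522 cm; keep the coarser place, 10^1.
Result: 2.7 × 10^2 cm.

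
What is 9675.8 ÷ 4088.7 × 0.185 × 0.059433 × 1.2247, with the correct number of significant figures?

0.0319

9675.8 ÷ 4088.7 × 0.185 × 0.059433 × 1.2247 = 0.0318662336057…
Multiplication/division keeps the fewest significant figures: 9675.8 → 5 s.f., 4088.7 → 5 s.f., 0.185 → 3 s.f., 0.059433 → 5 s.f., 1.2247 → 5 s.f.; limit is 3.
Rounded to 3 significant figures: 0.0319.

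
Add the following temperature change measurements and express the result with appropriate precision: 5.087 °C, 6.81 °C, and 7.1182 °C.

5.087 °C + 6.81 °C + 7.1182 °C = 19.0152 °C.
Addition/subtraction keeps the fewest decimal places: 5.087 → 3 decimal places, 6.81 → 2 decimal places, 7.1182 → 4 decimal places; limit is 2.
Rounded to 2 decimal places: 19.02 °C.

19.02 °C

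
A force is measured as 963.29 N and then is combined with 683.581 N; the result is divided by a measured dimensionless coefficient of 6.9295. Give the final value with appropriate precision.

963.29 N + 683.581 N = 1646.871 N; the sum is limited to 2 decimal places (6 s.f.).
Carrying full precision, 1646.871 ÷ 6.9295 = 237.660870193… N; 6.9295 has 5 s.f., so the result keeps min(6, 5) = 5 s.f.
Rounded to 5 significant figures: 237.66 N.

237.66 N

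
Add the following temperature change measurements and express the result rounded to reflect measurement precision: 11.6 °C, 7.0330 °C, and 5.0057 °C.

23.6 °C

11.6 °C + 7.0330 °C + 5.0057 °C = 23.6387 °C.
Addition/subtraction keeps the fewest decimal places: 11.6 → 1 decimal place, 7.0330 → 4 decimal places, 5.0057 → 4 decimal places; limit is 1.
Rounded to 1 decimal place: 23.6 °C.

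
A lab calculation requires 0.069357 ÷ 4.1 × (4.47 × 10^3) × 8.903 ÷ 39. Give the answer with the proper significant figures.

0.069357 ÷ 4.1 × (4.47 × 10^3) × 8.903 ÷ 39 = 17.2617861687…
Multiplication/division keeps the fewest significant figures: 0.069357 → 5 s.f., 4.1 → 2 s.f., 4.47 × 10^3 → 3 s.f., 8.903 → 4 s.f., 39 → 2 s.f.; limit is 2.
Rounded to 2 significant figures: 17.

17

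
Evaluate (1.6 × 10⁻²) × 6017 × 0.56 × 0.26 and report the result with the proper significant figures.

14

(1.6 × 10⁻²) × 6017 × 0.56 × 0.26 = 14.0172032
Multiplication/division keeps the fewest significant figures: 1.6 × 10⁻² → 2 s.f., 6017 → 4 s.f., 0.56 → 2 s.f., 0.26 → 2 s.f.; limit is 2.
Rounded to 2 significant figures: 14.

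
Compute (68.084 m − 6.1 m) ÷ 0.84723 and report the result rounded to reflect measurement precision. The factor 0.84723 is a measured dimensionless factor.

68.084 m − 6.1 m = 61.984 m; the difference is limited to 1 decimal place (3 s.f.).
Carrying full precision, 61.984 ÷ 0.84723 = 73.1607709831… m; 0.84723 has 5 s.f., so the result keeps min(3, 5) = 3 s.f.
Rounded to 3 significant figures: 73.2 m.

73.2 m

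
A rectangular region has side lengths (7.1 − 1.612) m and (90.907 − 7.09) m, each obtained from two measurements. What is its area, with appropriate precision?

4.6 × 10² m²

7.1 − 1.612 = 5.488, limited to 1 d.p. → 2 s.f.; 90.907 − 7.09 = 83.817, limited to 2 d.p. → 4 s.f.
Carrying full precision, 5.488 × 83.817 = 459.987696; keep min(2, 4) = 2 s.f.
Rounded to 2 significant figures: 4.6 × 10² m².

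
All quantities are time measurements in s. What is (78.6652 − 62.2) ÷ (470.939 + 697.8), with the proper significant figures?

78.6652 − 62.2 = 16.4652, limited to 1 d.p. → 3 s.f.; 470.939 + 697.8 = 1168.739, limited to 1 d.p. → 5 s.f.
Carrying full precision, 16.4652 ÷ 1168.739 = 0.0140880042507…; keep min(3, 5) = 3 s.f.
Rounded to 3 significant figures: 1.41 × 10^-2.

1.41 × 10^-2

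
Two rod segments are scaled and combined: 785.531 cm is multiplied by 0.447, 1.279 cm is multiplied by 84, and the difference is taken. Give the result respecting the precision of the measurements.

785.531 × 0.447 = 351.132357 → 351 cm (3 s.f., last digit at the 10^0 place).
1.279 × 84 = 107.436 → 1.1 × 10^2 cm (2 s.f., last digit at the 10^1 place).
Difference: 243.696357 cm; keep the coarser place, 10^1.
Result: 2.4 × 10^2 cm.

2.4 × 10^2 cm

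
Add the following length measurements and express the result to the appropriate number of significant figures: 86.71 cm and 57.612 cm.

144.32 cm

86.71 cm + 57.612 cm = 144.322 cm.
Addition/subtraction keeps the fewest decimal places: 86.71 → 2 decimal places, 57.612 → 3 decimal places; limit is 2.
Rounded to 2 decimal places: 144.32 cm.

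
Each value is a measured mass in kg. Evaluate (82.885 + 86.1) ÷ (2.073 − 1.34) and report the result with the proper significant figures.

82.885 + 86.1 = 168.985, limited to 1 d.p. → 4 s.f.; 2.073 − 1.34 = 0.733, limited to 2 d.p. → 2 s.f.
Carrying full precision, 168.985 ÷ 0.733 = 230.53888131…; keep min(4, 2) = 2 s.f.
Rounded to 2 significant figures: 2.3 × 10².

2.3 × 10²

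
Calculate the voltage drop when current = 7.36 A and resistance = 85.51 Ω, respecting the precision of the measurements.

voltage drop = 7.36 A × 85.51 Ω = 629.3536 V.
7.36 has 3 significant figures; 85.51 has 4.
Division/multiplication keeps the fewest: 3 significant figures.
Rounded: 629 V.

629 V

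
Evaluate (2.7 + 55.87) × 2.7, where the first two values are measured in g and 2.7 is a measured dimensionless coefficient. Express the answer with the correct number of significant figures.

1.6 × 10² g

2.7 g + 55.87 g = 58.57 g; the sum is limited to 1 decimal place (3 s.f.).
Carrying full precision, 58.57 × 2.7 = 158.139 g; 2.7 has 2 s.f., so the result keeps min(3, 2) = 2 s.f.
Rounded to 2 significant figures: 1.6 × 10² g.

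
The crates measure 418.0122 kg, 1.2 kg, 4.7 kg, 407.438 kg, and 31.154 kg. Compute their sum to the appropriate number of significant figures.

418.0122 kg + 1.2 kg + 4.7 kg + 407.438 kg + 31.154 kg = 862.5042 kg.
Addition/subtraction keeps the fewest decimal places: 418.0122 → 4 decimal places, 1.2 → 1 decimal place, 4.7 → 1 decimal place, 407.438 → 3 decimal places, 31.154 → 3 decimal places; limit is 1.
Rounded to 1 decimal place: 862.5 kg.

862.5 kg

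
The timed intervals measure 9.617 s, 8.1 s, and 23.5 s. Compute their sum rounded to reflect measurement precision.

9.617 s + 8.1 s + 23.5 s = 41.217 s.
Addition/subtraction keeps the fewest decimal places: 9.617 → 3 decimal places, 8.1 → 1 decimal place, 23.5 → 1 decimal place; limit is 1.
Rounded to 1 decimal place: 41.2 s.

41.2 s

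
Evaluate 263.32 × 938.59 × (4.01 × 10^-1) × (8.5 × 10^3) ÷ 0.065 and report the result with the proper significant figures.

263.32 × 938.59 × (4.01 × 10^-1) × (8.5 × 10^3) ÷ 0.065 = 1.29601405358 × 10^10…
Multiplication/division keeps the fewest significant figures: 263.32 → 5 s.f., 938.59 → 5 s.f., 4.01 × 10^-1 → 3 s.f., 8.5 × 10^3 → 2 s.f., 0.065 → 2 s.f.; limit is 2.
Rounded to 2 significant figures: 1.3 × 10^10.

1.3 × 10^10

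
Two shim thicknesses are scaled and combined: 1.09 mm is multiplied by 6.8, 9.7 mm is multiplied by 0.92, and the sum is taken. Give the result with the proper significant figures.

1.09 × 6.8 = 7.412 → 7.4 mm (2 s.f., last digit at the 10^-1 place).
9.7 × 0.92 = 8.924 → 8.9 mm (2 s.f., last digit at the 10^-1 place).
Sum: 16.336 mm; keep the coarser place, 10^-1.
Result: 16.3 mm.

16.3 mm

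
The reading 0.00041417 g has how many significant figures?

5

0.00041417: leading zeros are not significant.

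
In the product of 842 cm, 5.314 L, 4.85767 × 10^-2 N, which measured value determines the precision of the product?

842 cm → 3 s.f.; 5.314 L → 4 s.f.; 4.85767 × 10^-2 N → 6 s.f.
The fewest is 3 significant figures, from 842 cm.

842 cm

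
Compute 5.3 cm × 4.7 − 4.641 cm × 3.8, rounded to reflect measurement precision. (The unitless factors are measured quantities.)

7 cm

5.3 × 4.7 = 24.91 → 25 cm (2 s.f., last digit at the 10^0 place).
4.641 × 3.8 = 17.6358 → 18 cm (2 s.f., last digit at the 10^0 place).
Difference: 7.2742 cm; keep the coarser place, 10^0.
Result: 7 cm.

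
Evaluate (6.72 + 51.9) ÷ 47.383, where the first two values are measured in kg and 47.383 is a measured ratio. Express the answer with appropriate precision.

1.24 kg

6.72 kg + 51.9 kg = 58.62 kg; the sum is limited to 1 decimal place (3 s.f.).
Carrying full precision, 58.62 ÷ 47.383 = 1.23715256527… kg; 47.383 has 5 s.f., so the result keeps min(3, 5) = 3 s.f.
Rounded to 3 significant figures: 1.24 kg.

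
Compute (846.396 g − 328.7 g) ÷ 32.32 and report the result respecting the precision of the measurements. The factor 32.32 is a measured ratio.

16.02 g

846.396 g − 328.7 g = 517.696 g; the difference is limited to 1 decimal place (4 s.f.).
Carrying full precision, 517.696 ÷ 32.32 = 16.0178217822… g; 32.32 has 4 s.f., so the result keeps min(4, 4) = 4 s.f.
Rounded to 4 significant figures: 16.02 g.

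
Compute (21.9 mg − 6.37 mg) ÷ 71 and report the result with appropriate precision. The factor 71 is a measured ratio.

0.22 mg

21.9 mg − 6.37 mg = 15.53 mg; the difference is limited to 1 decimal place (3 s.f.).
Carrying full precision, 15.53 ÷ 71 = 0.218732394366… mg; 71 has 2 s.f., so the result keeps min(3, 2) = 2 s.f.
Rounded to 2 significant figures: 0.22 mg.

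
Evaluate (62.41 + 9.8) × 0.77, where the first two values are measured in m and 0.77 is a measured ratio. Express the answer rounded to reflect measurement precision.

56 m

62.41 m + 9.8 m = 72.21 m; the sum is limited to 1 decimal place (3 s.f.).
Carrying full precision, 72.21 × 0.77 = 55.6017 m; 0.77 has 2 s.f., so the result keeps min(3, 2) = 2 s.f.
Rounded to 2 significant figures: 56 m.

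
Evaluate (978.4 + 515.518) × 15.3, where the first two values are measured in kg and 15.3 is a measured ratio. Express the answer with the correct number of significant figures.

978.4 kg + 515.518 kg = 1493.918 kg; the sum is limited to 1 decimal place (5 s.f.).
Carrying full precision, 1493.918 × 15.3 = 22856.9454 kg; 15.3 has 3 s.f., so the result keeps min(5, 3) = 3 s.f.
Rounded to 3 significant figures: 2.29 × 10^4 kg.

2.29 × 10^4 kg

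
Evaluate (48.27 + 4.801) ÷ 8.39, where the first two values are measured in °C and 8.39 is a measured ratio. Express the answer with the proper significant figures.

48.27 °C + 4.801 °C = 53.071 °C; the sum is limited to 2 decimal places (4 s.f.).
Carrying full precision, 53.071 ÷ 8.39 = 6.32550655542… °C; 8.39 has 3 s.f., so the result keeps min(4, 3) = 3 s.f.
Rounded to 3 significant figures: 6.33 °C.

6.33 °C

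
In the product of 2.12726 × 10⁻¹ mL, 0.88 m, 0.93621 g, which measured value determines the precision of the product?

0.88 m

2.12726 × 10⁻¹ mL → 6 s.f.; 0.88 m → 2 s.f.; 0.93621 g → 5 s.f.
The fewest is 2 significant figures, from 0.88 m.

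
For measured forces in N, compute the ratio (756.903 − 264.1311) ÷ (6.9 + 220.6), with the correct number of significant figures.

756.903 − 264.1311 = 492.7719, limited to 3 d.p. → 6 s.f.; 6.9 + 220.6 = 227.5, limited to 1 d.p. → 4 s.f.
Carrying full precision, 492.7719 ÷ 227.5 = 2.16603032967…; keep min(6, 4) = 4 s.f.
Rounded to 4 significant figures: 2.166.

2.166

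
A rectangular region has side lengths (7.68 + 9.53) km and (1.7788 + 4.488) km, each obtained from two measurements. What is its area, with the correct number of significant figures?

107.9 km²

7.68 + 9.53 = 17.21, limited to 2 d.p. → 4 s.f.; 1.7788 + 4.488 = 6.2668, limited to 3 d.p. → 4 s.f.
Carrying full precision, 17.21 × 6.2668 = 107.851628; keep min(4, 4) = 4 s.f.
Rounded to 4 significant figures: 107.9 km².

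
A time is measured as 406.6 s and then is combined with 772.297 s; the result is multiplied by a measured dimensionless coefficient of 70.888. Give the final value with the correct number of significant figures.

406.6 s + 772.297 s = 1178.897 s; the sum is limited to 1 decimal place (5 s.f.).
Carrying full precision, 1178.897 × 70.888 = 83569.650536 s; 70.888 has 5 s.f., so the result keeps min(5, 5) = 5 s.f.
Rounded to 5 significant figures: 8.3570 × 10⁴ s.

8.3570 × 10⁴ s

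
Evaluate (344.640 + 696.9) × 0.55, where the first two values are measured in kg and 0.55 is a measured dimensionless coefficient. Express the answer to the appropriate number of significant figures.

5.7 × 10^2 kg

344.640 kg + 696.9 kg = 1041.540 kg; the sum is limited to 1 decimal place (5 s.f.).
Carrying full precision, 1041.540 × 0.55 = 572.847 kg; 0.55 has 2 s.f., so the result keeps min(5, 2) = 2 s.f.
Rounded to 2 significant figures: 5.7 × 10^2 kg.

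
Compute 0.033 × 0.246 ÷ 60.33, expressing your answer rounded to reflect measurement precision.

0.033 × 0.246 ÷ 60.33 = 0.000134559920438…
Multiplication/division keeps the fewest significant figures: 0.033 → 2 s.f., 0.246 → 3 s.f., 60.33 → 4 s.f.; limit is 2.
Rounded to 2 significant figures: 1.3 × 10⁻⁴.

1.3 × 10⁻⁴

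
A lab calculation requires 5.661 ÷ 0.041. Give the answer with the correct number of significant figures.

1.4 × 10^2

5.661 ÷ 0.041 = 138.073170732…
Multiplication/division keeps the fewest significant figures: 5.661 → 4 s.f., 0.041 → 2 s.f.; limit is 2.
Rounded to 2 significant figures: 1.4 × 10^2.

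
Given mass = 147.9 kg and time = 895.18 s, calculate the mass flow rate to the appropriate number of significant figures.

0.1652 kg/s

mass flow rate = 147.9 kg ÷ 895.18 s = 0.165218168413… kg/s.
147.9 has 4 significant figures; 895.18 has 5.
Division/multiplication keeps the fewest: 4 significant figures.
Rounded: 0.1652 kg/s.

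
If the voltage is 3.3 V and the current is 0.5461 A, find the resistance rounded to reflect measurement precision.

resistance = 3.3 V ÷ 0.5461 A = 6.042849295… Ω.
3.3 has 2 significant figures; 0.5461 has 4.
Division/multiplication keeps the fewest: 2 significant figures.
Rounded: 6.0 Ω.

6.0 Ω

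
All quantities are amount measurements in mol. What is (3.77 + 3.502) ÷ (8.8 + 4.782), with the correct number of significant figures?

3.77 + 3.502 = 7.272, limited to 2 d.p. → 3 s.f.; 8.8 + 4.782 = 13.582, limited to 1 d.p. → 3 s.f.
Carrying full precision, 7.272 ÷ 13.582 = 0.535414519217…; keep min(3, 3) = 3 s.f.
Rounded to 3 significant figures: 0.535.

0.535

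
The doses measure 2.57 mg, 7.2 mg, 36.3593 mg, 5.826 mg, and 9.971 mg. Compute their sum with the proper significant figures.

61.9 mg

2.57 mg + 7.2 mg + 36.3593 mg + 5.826 mg + 9.971 mg = 61.9263 mg.
Addition/subtraction keeps the fewest decimal places: 2.57 → 2 decimal places, 7.2 → 1 decimal place, 36.3593 → 4 decimal places, 5.826 → 3 decimal places, 9.971 → 3 decimal places; limit is 1.
Rounded to 1 decimal place: 61.9 mg.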